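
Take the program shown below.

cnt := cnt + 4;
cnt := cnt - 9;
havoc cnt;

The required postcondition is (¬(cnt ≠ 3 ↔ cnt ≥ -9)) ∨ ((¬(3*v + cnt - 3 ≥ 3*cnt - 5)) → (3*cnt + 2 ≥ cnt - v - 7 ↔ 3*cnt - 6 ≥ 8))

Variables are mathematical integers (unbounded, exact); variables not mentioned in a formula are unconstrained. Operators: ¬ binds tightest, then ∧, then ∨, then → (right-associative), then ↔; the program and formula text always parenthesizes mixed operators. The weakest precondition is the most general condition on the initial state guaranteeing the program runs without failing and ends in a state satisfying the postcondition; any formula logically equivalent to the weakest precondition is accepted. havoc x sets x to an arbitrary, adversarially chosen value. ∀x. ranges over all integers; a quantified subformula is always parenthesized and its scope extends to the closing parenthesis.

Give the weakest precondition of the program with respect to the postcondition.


Working backward. After the program, the postcondition (¬(cnt ≠ 3 ↔ cnt ≥ -9)) ∨ ((¬(3*v + cnt - 3 ≥ 3*cnt - 5)) → (3*cnt + 2 ≥ cnt - v - 7 ↔ 3*cnt - 6 ≥ 8)) must hold; in canonical form it is (¬(cnt ≠ 3 ↔ cnt ≥ -9)) ∨ ((¬(3*v ≥ 2*cnt - 2)) → (2*cnt + v ≥ -9 ↔ 3*cnt ≥ 14)).
Before havoc cnt: ∀cnt_1. ((¬(cnt_1 ≠ 3 ↔ cnt_1 ≥ -9)) ∨ ((¬(3*v ≥ 2*cnt_1 - 2)) → (2*cnt_1 + v ≥ -9 ↔ 3*cnt_1 ≥ 14)))
Before cnt := cnt - 9: ∀cnt_1. ((¬(cnt_1 ≠ 3 ↔ cnt_1 ≥ -9)) ∨ ((¬(3*v ≥ 2*cnt_1 - 2)) → (2*cnt_1 + v ≥ -9 ↔ 3*cnt_1 ≥ 14)))
Before cnt := cnt + 4: ∀cnt_1. ((¬(cnt_1 ≠ 3 ↔ cnt_1 ≥ -9)) ∨ ((¬(3*v ≥ 2*cnt_1 - 2)) → (2*cnt_1 + v ≥ -9 ↔ 3*cnt_1 ≥ 14)))
Answer: WP = ∀cnt_1. ((¬(cnt_1 ≠ 3 ↔ cnt_1 ≥ -9)) ∨ ((¬(3*v ≥ 2*cnt_1 - 2)) → (2*cnt_1 + v ≥ -9 ↔ 3*cnt_1 ≥ 14)))


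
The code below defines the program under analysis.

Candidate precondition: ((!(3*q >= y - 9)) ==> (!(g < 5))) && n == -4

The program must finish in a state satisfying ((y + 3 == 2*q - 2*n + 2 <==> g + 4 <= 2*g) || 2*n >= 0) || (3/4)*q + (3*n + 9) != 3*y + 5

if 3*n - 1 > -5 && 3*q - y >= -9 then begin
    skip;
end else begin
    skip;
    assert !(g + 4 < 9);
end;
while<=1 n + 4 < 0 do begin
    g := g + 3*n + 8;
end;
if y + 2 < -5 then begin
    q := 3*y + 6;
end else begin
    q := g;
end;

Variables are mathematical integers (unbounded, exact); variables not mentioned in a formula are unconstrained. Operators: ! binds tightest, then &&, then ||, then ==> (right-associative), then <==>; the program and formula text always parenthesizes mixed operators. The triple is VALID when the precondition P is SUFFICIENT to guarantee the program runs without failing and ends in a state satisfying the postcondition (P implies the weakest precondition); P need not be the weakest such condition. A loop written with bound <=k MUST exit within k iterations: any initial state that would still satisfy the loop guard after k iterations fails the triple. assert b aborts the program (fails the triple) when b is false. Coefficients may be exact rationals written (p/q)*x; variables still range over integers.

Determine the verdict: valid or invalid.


Working backward. After the program, the postcondition ((y + 3 == 2*q - 2*n + 2 <==> g + 4 <= 2*g) || 2*n >= 0) || (3/4)*q + (3*n + 9) != 3*y + 5 must hold; in canonical form it is (2*n + y == 2*q - 1 <==> g >= 4) || 2*n >= 0 || 3*n + (3/4)*q != 3*y - 4.
Then branch requires (2*n == 5*y + 11 <==> g >= 4) || 2*n >= 0 || 3*n != (3/4)*y - 17/2; else branch requires (2*n + y == 2*g - 1 <==> g >= 4) || 2*n >= 0 || (3/4)*g + 3*n != 3*y - 4.
Before the if: (y < -7 ==> ((2*n == 5*y + 11 <==> g >= 4) || 2*n >= 0 || 3*n != (3/4)*y - 17/2)) && ((!(y < -7)) ==> ((2*n + y == 2*g - 1 <==> g >= 4) || 2*n >= 0 || (3/4)*g + 3*n != 3*y - 4))
Before the loop (bound <=1), unroll the exhaustion recursion (WP_0 = exit-now case; WP_j = one more guarded iteration, up to j = 1):
  WP_0: (!(n < -4)) && (y < -7 ==> ((2*n == 5*y + 11 <==> g >= 4) || 2*n >= 0 || 3*n != (3/4)*y - 17/2)) && ((!(y < -7)) ==> ((2*n + y == 2*g - 1 <==> g >= 4) || 2*n >= 0 || (3/4)*g + 3*n != 3*y - 4))
  WP_1: (n < -4 ==> ((!(n < -4)) && (y < -7 ==> ((2*n == 5*y + 11 <==> g + 3*n >= -4) || 2*n >= 0 || 3*n != (3/4)*y - 17/2)) && ((!(y < -7)) ==> ((y == 2*g + 4*n + 15 <==> g + 3*n >= -4) || 2*n >= 0 || (3/4)*g + (21/4)*n != 3*y - 10)))) && ((!(n < -4)) ==> ((y < -7 ==> ((2*n == 5*y + 11 <==> g >= 4) || 2*n >= 0 || 3*n != (3/4)*y - 17/2)) && ((!(y < -7)) ==> ((2*n + y == 2*g - 1 <==> g >= 4) || 2*n >= 0 || (3/4)*g + 3*n != 3*y - 4))))
So before the loop: (n < -4 ==> ((!(n < -4)) && (y < -7 ==> ((2*n == 5*y + 11 <==> g + 3*n >= -4) || 2*n >= 0 || 3*n != (3/4)*y - 17/2)) && ((!(y < -7)) ==> ((y == 2*g + 4*n + 15 <==> g + 3*n >= -4) || 2*n >= 0 || (3/4)*g + (21/4)*n != 3*y - 10)))) && ((!(n < -4)) ==> ((y < -7 ==> ((2*n == 5*y + 11 <==> g >= 4) || 2*n >= 0 || 3*n != (3/4)*y - 17/2)) && ((!(y < -7)) ==> ((2*n + y == 2*g - 1 <==> g >= 4) || 2*n >= 0 || (3/4)*g + 3*n != 3*y - 4))))
Then branch requires (n < -4 ==> ((!(n < -4)) && (y < -7 ==> ((2*n == 5*y + 11 <==> g + 3*n >= -4) || 2*n >= 0 || 3*n != (3/4)*y - 17/2)) && ((!(y < -7)) ==> ((y == 2*g + 4*n + 15 <==> g + 3*n >= -4) || 2*n >= 0 || (3/4)*g + (21/4)*n != 3*y - 10)))) && ((!(n < -4)) ==> ((y < -7 ==> ((2*n == 5*y + 11 <==> g >= 4) || 2*n >= 0 || 3*n != (3/4)*y - 17/2)) && ((!(y < -7)) ==> ((2*n + y == 2*g - 1 <==> g >= 4) || 2*n >= 0 || (3/4)*g + 3*n != 3*y - 4)))); else branch requires (!(g < 5)) && (n < -4 ==> ((!(n < -4)) && (y < -7 ==> ((2*n == 5*y + 11 <==> g + 3*n >= -4) || 2*n >= 0 || 3*n != (3/4)*y - 17/2)) && ((!(y < -7)) ==> ((y == 2*g + 4*n + 15 <==> g + 3*n >= -4) || 2*n >= 0 || (3/4)*g + (21/4)*n != 3*y - 10)))) && ((!(n < -4)) ==> ((y < -7 ==> ((2*n == 5*y + 11 <==> g >= 4) || 2*n >= 0 || 3*n != (3/4)*y - 17/2)) && ((!(y < -7)) ==> ((2*n + y == 2*g - 1 <==> g >= 4) || 2*n >= 0 || (3/4)*g + 3*n != 3*y - 4)))).
Before the if: ((3*n > -4 && 3*q >= y - 9) ==> ((n < -4 ==> ((!(n < -4)) && (y < -7 ==> ((2*n == 5*y + 11 <==> g + 3*n >= -4) || 2*n >= 0 || 3*n != (3/4)*y - 17/2)) && ((!(y < -7)) ==> ((y == 2*g + 4*n + 15 <==> g + 3*n >= -4) || 2*n >= 0 || (3/4)*g + (21/4)*n != 3*y - 10)))) && ((!(n < -4)) ==> ((y < -7 ==> ((2*n == 5*y + 11 <==> g >= 4) || 2*n >= 0 || 3*n != (3/4)*y - 17/2)) && ((!(y < -7)) ==> ((2*n + y == 2*g - 1 <==> g >= 4) || 2*n >= 0 || (3/4)*g + 3*n != 3*y - 4)))))) && ((!(3*n > -4 && 3*q >= y - 9)) ==> ((!(g < 5)) && (n < -4 ==> ((!(n < -4)) && (y < -7 ==> ((2*n == 5*y + 11 <==> g + 3*n >= -4) || 2*n >= 0 || 3*n != (3/4)*y - 17/2)) && ((!(y < -7)) ==> ((y == 2*g + 4*n + 15 <==> g + 3*n >= -4) || 2*n >= 0 || (3/4)*g + (21/4)*n != 3*y - 10)))) && ((!(n < -4)) ==> ((y < -7 ==> ((2*n == 5*y + 11 <==> g >= 4) || 2*n >= 0 || 3*n != (3/4)*y - 17/2)) && ((!(y < -7)) ==> ((2*n + y == 2*g - 1 <==> g >= 4) || 2*n >= 0 || (3/4)*g + 3*n != 3*y - 4))))))
The weakest precondition is ((3*n > -4 && 3*q >= y - 9) ==> ((n < -4 ==> ((!(n < -4)) && (y < -7 ==> ((2*n == 5*y + 11 <==> g + 3*n >= -4) || 2*n >= 0 || 3*n != (3/4)*y - 17/2)) && ((!(y < -7)) ==> ((y == 2*g + 4*n + 15 <==> g + 3*n >= -4) || 2*n >= 0 || (3/4)*g + (21/4)*n != 3*y - 10)))) && ((!(n < -4)) ==> ((y < -7 ==> ((2*n == 5*y + 11 <==> g >= 4) || 2*n >= 0 || 3*n != (3/4)*y - 17/2)) && ((!(y < -7)) ==> ((2*n + y == 2*g - 1 <==> g >= 4) || 2*n >= 0 || (3/4)*g + 3*n != 3*y - 4)))))) && ((!(3*n > -4 && 3*q >= y - 9)) ==> ((!(g < 5)) && (n < -4 ==> ((!(n < -4)) && (y < -7 ==> ((2*n == 5*y + 11 <==> g + 3*n >= -4) || 2*n >= 0 || 3*n != (3/4)*y - 17/2)) && ((!(y < -7)) ==> ((y == 2*g + 4*n + 15 <==> g + 3*n >= -4) || 2*n >= 0 || (3/4)*g + (21/4)*n != 3*y - 10)))) && ((!(n < -4)) ==> ((y < -7 ==> ((2*n == 5*y + 11 <==> g >= 4) || 2*n >= 0 || 3*n != (3/4)*y - 17/2)) && ((!(y < -7)) ==> ((2*n + y == 2*g - 1 <==> g >= 4) || 2*n >= 0 || (3/4)*g + 3*n != 3*y - 4)))))).
Check whether ((!(3*q >= y - 9)) ==> (!(g < 5))) && n == -4 implies it.
Countermodel: at the initial state g = 0, n = -4, q = 0, y = 0, the precondition holds but the weakest precondition fails.
Answer: invalid


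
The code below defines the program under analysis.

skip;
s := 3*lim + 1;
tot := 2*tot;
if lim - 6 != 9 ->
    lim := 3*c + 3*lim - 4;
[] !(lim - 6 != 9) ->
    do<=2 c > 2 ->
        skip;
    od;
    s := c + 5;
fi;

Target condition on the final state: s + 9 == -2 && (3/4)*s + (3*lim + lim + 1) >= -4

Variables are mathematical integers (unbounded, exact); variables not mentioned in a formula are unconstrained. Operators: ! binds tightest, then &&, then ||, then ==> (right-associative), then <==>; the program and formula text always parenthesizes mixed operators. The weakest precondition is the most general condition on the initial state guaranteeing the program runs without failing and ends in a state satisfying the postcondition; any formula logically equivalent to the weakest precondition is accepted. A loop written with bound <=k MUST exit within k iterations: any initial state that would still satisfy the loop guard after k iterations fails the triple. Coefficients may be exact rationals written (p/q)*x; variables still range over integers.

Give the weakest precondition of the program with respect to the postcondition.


Working backward. After the program, the postcondition s + 9 == -2 && (3/4)*s + (3*lim + lim + 1) >= -4 must hold; in canonical form it is s == -11 && 4*lim + (3/4)*s >= -5.
Then branch requires s == -11 && 12*c + 12*lim + (3/4)*s >= 11; else branch requires (c > 2 ==> ((c > 2 ==> ((!(c > 2)) && c == -16 && (3/4)*c + 4*lim >= -35/4)) && ((!(c > 2)) ==> (c == -16 && (3/4)*c + 4*lim >= -35/4)))) && ((!(c > 2)) ==> (c == -16 && (3/4)*c + 4*lim >= -35/4)).
Before the if: (lim != 15 ==> (s == -11 && 12*c + 12*lim + (3/4)*s >= 11)) && ((!(lim != 15)) ==> ((c > 2 ==> ((c > 2 ==> ((!(c > 2)) && c == -16 && (3/4)*c + 4*lim >= -35/4)) && ((!(c > 2)) ==> (c == -16 && (3/4)*c + 4*lim >= -35/4)))) && ((!(c > 2)) ==> (c == -16 && (3/4)*c + 4*lim >= -35/4))))
Before tot := 2*tot: (lim != 15 ==> (s == -11 && 12*c + 12*lim + (3/4)*s >= 11)) && ((!(lim != 15)) ==> ((c > 2 ==> ((c > 2 ==> ((!(c > 2)) && c == -16 && (3/4)*c + 4*lim >= -35/4)) && ((!(c > 2)) ==> (c == -16 && (3/4)*c + 4*lim >= -35/4)))) && ((!(c > 2)) ==> (c == -16 && (3/4)*c + 4*lim >= -35/4))))
Before s := 3*lim + 1: (lim != 15 ==> (3*lim == -12 && 12*c + (57/4)*lim >= 41/4)) && ((!(lim != 15)) ==> ((c > 2 ==> ((c > 2 ==> ((!(c > 2)) && c == -16 && (3/4)*c + 4*lim >= -35/4)) && ((!(c > 2)) ==> (c == -16 && (3/4)*c + 4*lim >= -35/4)))) && ((!(c > 2)) ==> (c == -16 && (3/4)*c + 4*lim >= -35/4))))
Before skip: (lim != 15 ==> (3*lim == -12 && 12*c + (57/4)*lim >= 41/4)) && ((!(lim != 15)) ==> ((c > 2 ==> ((c > 2 ==> ((!(c > 2)) && c == -16 && (3/4)*c + 4*lim >= -35/4)) && ((!(c > 2)) ==> (c == -16 && (3/4)*c + 4*lim >= -35/4)))) && ((!(c > 2)) ==> (c == -16 && (3/4)*c + 4*lim >= -35/4))))
Answer: WP = (lim != 15 ==> (3*lim == -12 && 12*c + (57/4)*lim >= 41/4)) && ((!(lim != 15)) ==> ((c > 2 ==> ((c > 2 ==> ((!(c > 2)) && c == -16 && (3/4)*c + 4*lim >= -35/4)) && ((!(c > 2)) ==> (c == -16 && (3/4)*c + 4*lim >= -35/4)))) && ((!(c > 2)) ==> (c == -16 && (3/4)*c + 4*lim >= -35/4))))


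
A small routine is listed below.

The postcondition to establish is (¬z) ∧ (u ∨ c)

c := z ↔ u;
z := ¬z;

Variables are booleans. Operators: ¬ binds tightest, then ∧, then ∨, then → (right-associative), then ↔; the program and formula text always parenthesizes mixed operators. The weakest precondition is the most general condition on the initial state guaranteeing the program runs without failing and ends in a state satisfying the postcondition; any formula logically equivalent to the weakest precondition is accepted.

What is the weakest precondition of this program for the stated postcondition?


Working backward. After the program, (¬z) ∧ (u ∨ c) must hold.
Before z := ¬z: z ∧ (u ∨ c)
Before c := z ↔ u: z ∧ (u ∨ (z ↔ u))
Answer: WP = z ∧ (u ∨ (z ↔ u))


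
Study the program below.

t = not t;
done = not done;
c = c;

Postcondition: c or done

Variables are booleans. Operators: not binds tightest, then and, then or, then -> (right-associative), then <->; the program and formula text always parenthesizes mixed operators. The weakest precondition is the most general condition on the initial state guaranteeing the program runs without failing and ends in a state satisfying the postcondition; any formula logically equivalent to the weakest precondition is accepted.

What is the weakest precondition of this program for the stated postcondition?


Working backward. After the program, c or done must hold.
Before c := c: c or done
Before done := not done: c or (not done)
Before t := not t: c or (not done)
Answer: WP = c or (not done)


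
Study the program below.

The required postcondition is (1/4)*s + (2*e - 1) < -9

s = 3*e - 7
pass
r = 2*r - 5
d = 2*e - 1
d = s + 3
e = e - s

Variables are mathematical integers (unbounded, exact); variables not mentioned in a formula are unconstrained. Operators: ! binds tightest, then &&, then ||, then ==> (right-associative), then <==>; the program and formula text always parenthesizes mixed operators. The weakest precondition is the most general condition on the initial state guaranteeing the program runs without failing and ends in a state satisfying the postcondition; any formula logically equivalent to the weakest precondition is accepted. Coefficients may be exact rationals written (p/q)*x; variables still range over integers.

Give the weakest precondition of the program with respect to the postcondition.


Working backward. After the program, the postcondition (1/4)*s + (2*e - 1) < -9 must hold; in canonical form it is 2*e + (1/4)*s < -8.
Before e := e - s: 2*e < (7/4)*s - 8
Before d := s + 3: 2*e < (7/4)*s - 8
Before d := 2*e - 1: 2*e < (7/4)*s - 8
Before r := 2*r - 5: 2*e < (7/4)*s - 8
Before skip: 2*e < (7/4)*s - 8
Before s := 3*e - 7: (13/4)*e > 81/4
Answer: WP = (13/4)*e > 81/4


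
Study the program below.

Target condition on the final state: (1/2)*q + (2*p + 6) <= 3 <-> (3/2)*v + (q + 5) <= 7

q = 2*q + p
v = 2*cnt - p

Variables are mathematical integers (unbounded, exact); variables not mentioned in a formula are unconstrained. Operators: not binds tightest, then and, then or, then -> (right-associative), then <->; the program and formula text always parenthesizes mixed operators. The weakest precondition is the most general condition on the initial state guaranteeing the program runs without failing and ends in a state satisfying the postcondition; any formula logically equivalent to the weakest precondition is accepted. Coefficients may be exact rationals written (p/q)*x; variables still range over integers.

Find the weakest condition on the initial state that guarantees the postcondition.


Working backward. After the program, the postcondition (1/2)*q + (2*p + 6) <= 3 <-> (3/2)*v + (q + 5) <= 7 must hold; in canonical form it is 2*p + (1/2)*q <= -3 <-> q + (3/2)*v <= 2.
Before v := 2*cnt - p: 2*p + (1/2)*q <= -3 <-> 3*cnt + q <= (3/2)*p + 2
Before q := 2*q + p: (5/2)*p + q <= -3 <-> 3*cnt + 2*q <= (1/2)*p + 2
Answer: WP = (5/2)*p + q <= -3 <-> 3*cnt + 2*q <= (1/2)*p + 2


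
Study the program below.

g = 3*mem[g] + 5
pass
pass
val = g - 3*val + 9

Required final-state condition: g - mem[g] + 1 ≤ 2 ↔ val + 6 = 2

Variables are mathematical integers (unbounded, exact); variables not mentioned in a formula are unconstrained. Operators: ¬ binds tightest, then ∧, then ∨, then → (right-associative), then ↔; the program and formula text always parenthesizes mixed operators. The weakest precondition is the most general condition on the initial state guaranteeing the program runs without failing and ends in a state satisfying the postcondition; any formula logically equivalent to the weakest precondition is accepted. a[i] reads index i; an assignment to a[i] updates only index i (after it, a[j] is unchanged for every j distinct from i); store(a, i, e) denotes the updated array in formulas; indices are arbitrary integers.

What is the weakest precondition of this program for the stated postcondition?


Working backward. After the program, the postcondition g - mem[g] + 1 ≤ 2 ↔ val + 6 = 2 must hold; in canonical form it is g ≤ mem[g] + 1 ↔ val = -4.
Before val := g - 3*val + 9: g ≤ mem[g] + 1 ↔ g = 3*val - 13
Before skip: g ≤ mem[g] + 1 ↔ g = 3*val - 13
Before skip: g ≤ mem[g] + 1 ↔ g = 3*val - 13
Before g := 3*mem[g] + 5: 3*mem[g] ≤ mem[3*mem[g] + 5] - 4 ↔ 3*mem[g] = 3*val - 18
Answer: WP = 3*mem[g] ≤ mem[3*mem[g] + 5] - 4 ↔ 3*mem[g] = 3*val - 18


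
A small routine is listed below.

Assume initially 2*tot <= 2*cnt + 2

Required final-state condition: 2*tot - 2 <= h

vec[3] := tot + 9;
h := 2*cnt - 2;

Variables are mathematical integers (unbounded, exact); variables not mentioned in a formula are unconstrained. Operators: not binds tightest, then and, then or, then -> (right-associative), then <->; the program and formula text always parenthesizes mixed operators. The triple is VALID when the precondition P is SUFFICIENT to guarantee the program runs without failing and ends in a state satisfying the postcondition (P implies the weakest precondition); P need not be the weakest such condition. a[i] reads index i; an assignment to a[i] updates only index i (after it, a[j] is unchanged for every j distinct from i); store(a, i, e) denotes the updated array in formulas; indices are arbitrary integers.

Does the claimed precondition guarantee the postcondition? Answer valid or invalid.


Working backward. After the program, the postcondition 2*tot - 2 <= h must hold; in canonical form it is 2*tot <= h + 2.
Before h := 2*cnt - 2: 2*tot <= 2*cnt
Before vec[3] := tot + 9: 2*tot <= 2*cnt
The weakest precondition is 2*tot <= 2*cnt.
Check whether 2*tot <= 2*cnt + 2 implies it.
Countermodel: at the initial state cnt = 0, tot = 1, the precondition holds but the weakest precondition fails.
Answer: invalid


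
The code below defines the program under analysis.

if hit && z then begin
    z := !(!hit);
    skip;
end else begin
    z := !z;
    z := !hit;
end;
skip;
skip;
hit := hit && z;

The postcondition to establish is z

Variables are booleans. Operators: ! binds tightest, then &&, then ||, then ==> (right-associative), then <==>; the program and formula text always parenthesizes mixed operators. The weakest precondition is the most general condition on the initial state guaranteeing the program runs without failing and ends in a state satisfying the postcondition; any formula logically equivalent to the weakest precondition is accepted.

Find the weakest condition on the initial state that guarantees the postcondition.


Working backward. After the program, z must hold.
Before hit := hit && z: z
Before skip: z
Before skip: z
Then branch requires hit; else branch requires !hit.
Before the if: ((hit && z) ==> hit) && ((!(hit && z)) ==> (!hit))
Answer: WP = ((hit && z) ==> hit) && ((!(hit && z)) ==> (!hit))


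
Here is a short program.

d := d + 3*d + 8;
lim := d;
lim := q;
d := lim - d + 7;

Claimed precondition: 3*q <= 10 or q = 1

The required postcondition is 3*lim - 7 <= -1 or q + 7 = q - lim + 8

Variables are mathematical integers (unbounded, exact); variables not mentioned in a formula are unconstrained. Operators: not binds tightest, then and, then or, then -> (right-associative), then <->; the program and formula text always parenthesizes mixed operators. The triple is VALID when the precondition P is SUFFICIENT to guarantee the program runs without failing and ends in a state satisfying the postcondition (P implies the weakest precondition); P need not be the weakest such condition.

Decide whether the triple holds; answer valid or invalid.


Working backward. After the program, the postcondition 3*lim - 7 <= -1 or q + 7 = q - lim + 8 must hold; in canonical form it is 3*lim <= 6 or lim = 1.
Before d := lim - d + 7: 3*lim <= 6 or lim = 1
Before lim := q: 3*q <= 6 or q = 1
Before lim := d: 3*q <= 6 or q = 1
Before d := d + 3*d + 8: 3*q <= 6 or q = 1
The weakest precondition is 3*q <= 6 or q = 1.
Check whether 3*q <= 10 or q = 1 implies it.
Countermodel: at the initial state q = 3, the precondition holds but the weakest precondition fails.
Answer: invalid


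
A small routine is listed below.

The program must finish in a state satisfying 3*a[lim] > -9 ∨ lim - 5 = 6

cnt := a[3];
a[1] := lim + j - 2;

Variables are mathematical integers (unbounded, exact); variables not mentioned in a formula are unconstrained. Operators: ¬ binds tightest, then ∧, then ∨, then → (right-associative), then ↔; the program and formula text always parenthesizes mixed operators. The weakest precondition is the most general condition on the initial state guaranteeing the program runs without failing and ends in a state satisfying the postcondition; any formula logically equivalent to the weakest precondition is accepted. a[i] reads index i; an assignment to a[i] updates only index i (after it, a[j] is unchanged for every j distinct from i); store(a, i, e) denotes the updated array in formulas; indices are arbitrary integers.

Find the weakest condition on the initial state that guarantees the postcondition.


Working backward. After the program, the postcondition 3*a[lim] > -9 ∨ lim - 5 = 6 must hold; in canonical form it is 3*a[lim] > -9 ∨ lim = 11.
Before a[1] := lim + j - 2: 3*store(a, 1, j + lim - 2)[lim] > -9 ∨ lim = 11
Before cnt := a[3]: 3*store(a, 1, j + lim - 2)[lim] > -9 ∨ lim = 11
Answer: WP = 3*store(a, 1, j + lim - 2)[lim] > -9 ∨ lim = 11


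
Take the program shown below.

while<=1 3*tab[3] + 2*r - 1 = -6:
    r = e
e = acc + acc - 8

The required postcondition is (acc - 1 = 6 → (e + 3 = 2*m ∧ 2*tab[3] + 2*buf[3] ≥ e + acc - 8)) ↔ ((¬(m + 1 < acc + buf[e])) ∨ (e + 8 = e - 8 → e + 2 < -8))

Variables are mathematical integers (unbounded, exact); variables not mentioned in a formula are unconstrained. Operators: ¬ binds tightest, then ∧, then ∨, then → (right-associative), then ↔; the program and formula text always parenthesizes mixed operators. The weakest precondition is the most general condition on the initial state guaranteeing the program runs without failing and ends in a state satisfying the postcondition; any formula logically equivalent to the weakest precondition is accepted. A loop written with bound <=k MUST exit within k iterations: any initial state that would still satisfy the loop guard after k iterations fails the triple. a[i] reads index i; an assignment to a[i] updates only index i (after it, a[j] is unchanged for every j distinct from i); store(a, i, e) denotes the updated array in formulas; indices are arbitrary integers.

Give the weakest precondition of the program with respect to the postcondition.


Working backward. After the program, the postcondition (acc - 1 = 6 → (e + 3 = 2*m ∧ 2*tab[3] + 2*buf[3] ≥ e + acc - 8)) ↔ ((¬(m + 1 < acc + buf[e])) ∨ (e + 8 = e - 8 → e + 2 < -8)) must hold; in canonical form it is acc = 7 → (e = 2*m - 3 ∧ 2*buf[3] + 2*tab[3] ≥ acc + e - 8).
Before e := acc + acc - 8: acc = 7 → (2*acc = 2*m + 5 ∧ 2*buf[3] + 2*tab[3] ≥ 3*acc - 16)
Before the loop (bound <=1), unroll the exhaustion recursion (WP_0 = exit-now case; WP_j = one more guarded iteration, up to j = 1):
  WP_0: (¬(3*tab[3] + 2*r = -5)) ∧ (acc = 7 → (2*acc = 2*m + 5 ∧ 2*buf[3] + 2*tab[3] ≥ 3*acc - 16))
  WP_1: (3*tab[3] + 2*r = -5 → ((¬(3*tab[3] + 2*e = -5)) ∧ (acc = 7 → (2*acc = 2*m + 5 ∧ 2*buf[3] + 2*tab[3] ≥ 3*acc - 16)))) ∧ ((¬(3*tab[3] + 2*r = -5)) → (acc = 7 → (2*acc = 2*m + 5 ∧ 2*buf[3] + 2*tab[3] ≥ 3*acc - 16)))
So before the loop: (3*tab[3] + 2*r = -5 → ((¬(3*tab[3] + 2*e = -5)) ∧ (acc = 7 → (2*acc = 2*m + 5 ∧ 2*buf[3] + 2*tab[3] ≥ 3*acc - 16)))) ∧ ((¬(3*tab[3] + 2*r = -5)) → (acc = 7 → (2*acc = 2*m + 5 ∧ 2*buf[3] + 2*tab[3] ≥ 3*acc - 16)))
Answer: WP = (3*tab[3] + 2*r = -5 → ((¬(3*tab[3] + 2*e = -5)) ∧ (acc = 7 → (2*acc = 2*m + 5 ∧ 2*buf[3] + 2*tab[3] ≥ 3*acc - 16)))) ∧ ((¬(3*tab[3] + 2*r = -5)) → (acc = 7 → (2*acc = 2*m + 5 ∧ 2*buf[3] + 2*tab[3] ≥ 3*acc - 16)))


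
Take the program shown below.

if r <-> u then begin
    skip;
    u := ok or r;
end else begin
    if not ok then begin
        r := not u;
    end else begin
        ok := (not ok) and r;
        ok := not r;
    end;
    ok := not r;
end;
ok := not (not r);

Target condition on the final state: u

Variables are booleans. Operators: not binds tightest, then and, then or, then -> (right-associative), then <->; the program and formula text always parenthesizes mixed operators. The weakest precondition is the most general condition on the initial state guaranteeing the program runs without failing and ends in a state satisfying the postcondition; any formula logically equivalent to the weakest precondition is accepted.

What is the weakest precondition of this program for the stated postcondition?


Working backward. After the program, u must hold.
Before ok := not (not r): u
Then branch requires ok or r; else branch requires ((not ok) -> u) and (ok -> u).
Before the if: ((r <-> u) -> (ok or r)) and ((not (r <-> u)) -> (((not ok) -> u) and (ok -> u)))
Answer: WP = ((r <-> u) -> (ok or r)) and ((not (r <-> u)) -> (((not ok) -> u) and (ok -> u)))


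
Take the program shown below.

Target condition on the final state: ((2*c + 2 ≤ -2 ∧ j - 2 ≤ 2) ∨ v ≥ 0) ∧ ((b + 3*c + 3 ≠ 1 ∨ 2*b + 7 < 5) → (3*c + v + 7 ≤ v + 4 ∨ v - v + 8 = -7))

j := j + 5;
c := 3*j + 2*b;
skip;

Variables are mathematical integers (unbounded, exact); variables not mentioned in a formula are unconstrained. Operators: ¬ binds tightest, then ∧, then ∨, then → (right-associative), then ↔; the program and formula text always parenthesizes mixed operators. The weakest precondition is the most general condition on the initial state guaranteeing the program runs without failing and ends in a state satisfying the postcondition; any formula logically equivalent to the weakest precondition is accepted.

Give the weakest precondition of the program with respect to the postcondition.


Working backward. After the program, the postcondition ((2*c + 2 ≤ -2 ∧ j - 2 ≤ 2) ∨ v ≥ 0) ∧ ((b + 3*c + 3 ≠ 1 ∨ 2*b + 7 < 5) → (3*c + v + 7 ≤ v + 4 ∨ v - v + 8 = -7)) must hold; in canonical form it is ((2*c ≤ -4 ∧ j ≤ 4) ∨ v ≥ 0) ∧ ((b + 3*c ≠ -2 ∨ 2*b < -2) → 3*c ≤ -3).
Before skip: ((2*c ≤ -4 ∧ j ≤ 4) ∨ v ≥ 0) ∧ ((b + 3*c ≠ -2 ∨ 2*b < -2) → 3*c ≤ -3)
Before c := 3*j + 2*b: ((4*b + 6*j ≤ -4 ∧ j ≤ 4) ∨ v ≥ 0) ∧ ((7*b + 9*j ≠ -2 ∨ 2*b < -2) → 6*b + 9*j ≤ -3)
Before j := j + 5: ((4*b + 6*j ≤ -34 ∧ j ≤ -1) ∨ v ≥ 0) ∧ ((7*b + 9*j ≠ -47 ∨ 2*b < -2) → 6*b + 9*j ≤ -48)
Answer: WP = ((4*b + 6*j ≤ -34 ∧ j ≤ -1) ∨ v ≥ 0) ∧ ((7*b + 9*j ≠ -47 ∨ 2*b < -2) → 6*b + 9*j ≤ -48)


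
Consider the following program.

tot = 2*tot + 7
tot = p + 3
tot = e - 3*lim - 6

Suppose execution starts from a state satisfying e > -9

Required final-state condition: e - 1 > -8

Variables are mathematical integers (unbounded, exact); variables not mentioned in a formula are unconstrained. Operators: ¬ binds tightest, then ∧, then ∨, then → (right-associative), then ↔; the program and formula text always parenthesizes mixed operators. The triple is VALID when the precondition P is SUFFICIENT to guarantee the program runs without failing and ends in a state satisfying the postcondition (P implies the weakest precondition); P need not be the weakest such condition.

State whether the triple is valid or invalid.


Working backward. After the program, the postcondition e - 1 > -8 must hold; in canonical form it is e > -7.
Before tot := e - 3*lim - 6: e > -7
Before tot := p + 3: e > -7
Before tot := 2*tot + 7: e > -7
The weakest precondition is e > -7.
Check whether e > -9 implies it.
Countermodel: at the initial state e = -8, the precondition holds but the weakest precondition fails.
Answer: invalid


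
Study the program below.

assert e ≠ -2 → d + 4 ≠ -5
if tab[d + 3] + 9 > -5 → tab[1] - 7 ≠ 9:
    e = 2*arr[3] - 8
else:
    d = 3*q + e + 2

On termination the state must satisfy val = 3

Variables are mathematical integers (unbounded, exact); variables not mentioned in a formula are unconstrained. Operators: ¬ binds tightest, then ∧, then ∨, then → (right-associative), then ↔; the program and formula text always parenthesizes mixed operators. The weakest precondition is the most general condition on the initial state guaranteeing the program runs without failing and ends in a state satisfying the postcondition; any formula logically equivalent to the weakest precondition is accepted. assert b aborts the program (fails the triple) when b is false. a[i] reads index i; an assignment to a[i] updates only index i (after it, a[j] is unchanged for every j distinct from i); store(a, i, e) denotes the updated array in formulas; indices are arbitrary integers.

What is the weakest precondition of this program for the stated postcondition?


Working backward. After the program, val = 3 must hold.
Then branch requires val = 3; else branch requires val = 3.
Before the if: ((tab[d + 3] > -14 → tab[1] ≠ 16) → val = 3) ∧ ((¬(tab[d + 3] > -14 → tab[1] ≠ 16)) → val = 3)
Before assert e ≠ -2 → d + 4 ≠ -5: (e ≠ -2 → d ≠ -9) ∧ ((tab[d + 3] > -14 → tab[1] ≠ 16) → val = 3) ∧ ((¬(tab[d + 3] > -14 → tab[1] ≠ 16)) → val = 3)
Answer: WP = (e ≠ -2 → d ≠ -9) ∧ ((tab[d + 3] > -14 → tab[1] ≠ 16) → val = 3) ∧ ((¬(tab[d + 3] > -14 → tab[1] ≠ 16)) → val = 3)


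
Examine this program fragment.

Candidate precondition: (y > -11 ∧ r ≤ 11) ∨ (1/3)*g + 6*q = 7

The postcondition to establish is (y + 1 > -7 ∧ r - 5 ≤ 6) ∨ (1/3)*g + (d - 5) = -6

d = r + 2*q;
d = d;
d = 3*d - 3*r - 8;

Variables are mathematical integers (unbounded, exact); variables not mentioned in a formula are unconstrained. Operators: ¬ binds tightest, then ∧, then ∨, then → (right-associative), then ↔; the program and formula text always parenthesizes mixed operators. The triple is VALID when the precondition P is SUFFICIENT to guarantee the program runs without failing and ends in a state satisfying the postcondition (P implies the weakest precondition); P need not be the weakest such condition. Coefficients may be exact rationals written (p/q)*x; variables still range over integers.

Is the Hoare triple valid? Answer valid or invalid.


Working backward. After the program, the postcondition (y + 1 > -7 ∧ r - 5 ≤ 6) ∨ (1/3)*g + (d - 5) = -6 must hold; in canonical form it is (y > -8 ∧ r ≤ 11) ∨ d + (1/3)*g = -1.
Before d := 3*d - 3*r - 8: (y > -8 ∧ r ≤ 11) ∨ 3*d + (1/3)*g = 3*r + 7
Before d := d: (y > -8 ∧ r ≤ 11) ∨ 3*d + (1/3)*g = 3*r + 7
Before d := r + 2*q: (y > -8 ∧ r ≤ 11) ∨ (1/3)*g + 6*q = 7
The weakest precondition is (y > -8 ∧ r ≤ 11) ∨ (1/3)*g + 6*q = 7.
Check whether (y > -11 ∧ r ≤ 11) ∨ (1/3)*g + 6*q = 7 implies it.
Countermodel: at the initial state g = 22, q = 0, r = 11, y = -10, the precondition holds but the weakest precondition fails.
Answer: invalid


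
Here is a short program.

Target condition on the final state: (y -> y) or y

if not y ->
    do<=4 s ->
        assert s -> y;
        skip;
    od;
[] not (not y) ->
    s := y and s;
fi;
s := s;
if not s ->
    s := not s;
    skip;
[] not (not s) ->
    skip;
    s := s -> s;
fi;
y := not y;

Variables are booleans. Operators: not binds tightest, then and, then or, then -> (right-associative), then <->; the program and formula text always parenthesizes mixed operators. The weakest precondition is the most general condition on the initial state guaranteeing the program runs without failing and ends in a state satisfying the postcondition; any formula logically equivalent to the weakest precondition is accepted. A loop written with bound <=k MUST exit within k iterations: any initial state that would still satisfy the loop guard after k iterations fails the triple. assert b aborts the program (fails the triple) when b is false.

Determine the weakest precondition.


Working backward. After the program, the postcondition (y -> y) or y must hold; in canonical form it is true.
Before y := not y: true
Then branch requires true; else branch requires true.
Before the if: true
Before s := s: true
Then branch requires s -> ((s -> y) and (s -> ((s -> y) and (s -> ((s -> y) and (s -> ((s -> y) and (not s)))))))); else branch requires true.
Before the if: (not y) -> (s -> ((s -> y) and (s -> ((s -> y) and (s -> ((s -> y) and (s -> ((s -> y) and (not s)))))))))
Answer: WP = (not y) -> (s -> ((s -> y) and (s -> ((s -> y) and (s -> ((s -> y) and (s -> ((s -> y) and (not s)))))))))


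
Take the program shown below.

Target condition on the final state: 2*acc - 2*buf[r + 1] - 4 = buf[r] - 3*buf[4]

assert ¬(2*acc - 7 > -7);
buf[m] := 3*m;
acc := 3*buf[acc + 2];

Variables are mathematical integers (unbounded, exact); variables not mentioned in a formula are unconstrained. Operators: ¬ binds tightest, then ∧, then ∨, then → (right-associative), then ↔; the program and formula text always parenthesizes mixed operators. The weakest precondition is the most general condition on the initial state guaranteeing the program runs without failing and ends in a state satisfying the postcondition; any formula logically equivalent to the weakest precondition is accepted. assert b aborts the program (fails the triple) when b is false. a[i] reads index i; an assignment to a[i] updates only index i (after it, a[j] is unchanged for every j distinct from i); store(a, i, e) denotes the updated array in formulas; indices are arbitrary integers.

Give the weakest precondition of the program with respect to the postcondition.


Working backward. After the program, the postcondition 2*acc - 2*buf[r + 1] - 4 = buf[r] - 3*buf[4] must hold; in canonical form it is 3*buf[4] + 2*acc = 2*buf[r + 1] + buf[r] + 4.
Before acc := 3*buf[acc + 2]: 6*buf[acc + 2] + 3*buf[4] = 2*buf[r + 1] + buf[r] + 4
Before buf[m] := 3*m: 6*store(buf, m, 3*m)[acc + 2] + 3*store(buf, m, 3*m)[4] = 2*store(buf, m, 3*m)[r + 1] + store(buf, m, 3*m)[r] + 4
Before assert ¬(2*acc - 7 > -7): (¬(2*acc > 0)) ∧ 6*store(buf, m, 3*m)[acc + 2] + 3*store(buf, m, 3*m)[4] = 2*store(buf, m, 3*m)[r + 1] + store(buf, m, 3*m)[r] + 4
Answer: WP = (¬(2*acc > 0)) ∧ 6*store(buf, m, 3*m)[acc + 2] + 3*store(buf, m, 3*m)[4] = 2*store(buf, m, 3*m)[r + 1] + store(buf, m, 3*m)[r] + 4


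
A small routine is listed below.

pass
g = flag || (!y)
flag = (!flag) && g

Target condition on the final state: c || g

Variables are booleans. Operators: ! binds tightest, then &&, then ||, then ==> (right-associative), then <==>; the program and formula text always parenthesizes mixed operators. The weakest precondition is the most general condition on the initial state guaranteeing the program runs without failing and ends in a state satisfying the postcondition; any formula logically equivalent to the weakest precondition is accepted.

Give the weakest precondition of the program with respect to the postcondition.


Working backward. After the program, c || g must hold.
Before flag := (!flag) && g: c || g
Before g := flag || (!y): c || flag || (!y)
Before skip: c || flag || (!y)
Answer: WP = c || flag || (!y)


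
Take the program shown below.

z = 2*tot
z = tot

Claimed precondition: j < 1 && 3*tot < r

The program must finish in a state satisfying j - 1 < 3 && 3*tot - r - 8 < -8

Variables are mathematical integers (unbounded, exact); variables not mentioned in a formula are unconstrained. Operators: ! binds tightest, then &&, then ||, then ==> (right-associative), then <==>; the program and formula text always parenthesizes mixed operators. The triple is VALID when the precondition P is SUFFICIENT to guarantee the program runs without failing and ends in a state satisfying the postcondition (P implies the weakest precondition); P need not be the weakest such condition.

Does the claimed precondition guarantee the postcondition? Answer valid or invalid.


Working backward. After the program, the postcondition j - 1 < 3 && 3*tot - r - 8 < -8 must hold; in canonical form it is j < 4 && 3*tot < r.
Before z := tot: j < 4 && 3*tot < r
Before z := 2*tot: j < 4 && 3*tot < r
The weakest precondition is j < 4 && 3*tot < r.
Check whether j < 1 && 3*tot < r implies it.
Every state satisfying the precondition satisfies the weakest precondition: the implication holds.
Answer: valid


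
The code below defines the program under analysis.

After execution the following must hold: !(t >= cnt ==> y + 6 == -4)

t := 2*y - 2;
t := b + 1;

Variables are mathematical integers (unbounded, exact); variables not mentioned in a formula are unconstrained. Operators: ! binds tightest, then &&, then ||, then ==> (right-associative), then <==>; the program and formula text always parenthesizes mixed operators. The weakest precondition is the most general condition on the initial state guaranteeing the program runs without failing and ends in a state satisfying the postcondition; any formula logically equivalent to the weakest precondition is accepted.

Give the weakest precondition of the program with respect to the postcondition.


Working backward. After the program, the postcondition !(t >= cnt ==> y + 6 == -4) must hold; in canonical form it is !(t >= cnt ==> y == -10).
Before t := b + 1: !(b >= cnt - 1 ==> y == -10)
Before t := 2*y - 2: !(b >= cnt - 1 ==> y == -10)
Answer: WP = !(b >= cnt - 1 ==> y == -10)


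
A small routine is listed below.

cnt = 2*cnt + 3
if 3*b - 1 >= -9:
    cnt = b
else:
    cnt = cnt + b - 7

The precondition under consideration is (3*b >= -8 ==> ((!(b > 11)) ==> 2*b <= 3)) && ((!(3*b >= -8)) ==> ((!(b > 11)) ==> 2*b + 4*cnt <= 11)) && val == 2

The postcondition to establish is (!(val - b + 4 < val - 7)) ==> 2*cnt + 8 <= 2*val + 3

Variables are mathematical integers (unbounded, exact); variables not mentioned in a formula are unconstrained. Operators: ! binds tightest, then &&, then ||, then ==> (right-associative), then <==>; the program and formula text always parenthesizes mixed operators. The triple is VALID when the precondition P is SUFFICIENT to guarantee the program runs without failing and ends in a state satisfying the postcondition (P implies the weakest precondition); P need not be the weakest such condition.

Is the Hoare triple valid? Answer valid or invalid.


Working backward. After the program, the postcondition (!(val - b + 4 < val - 7)) ==> 2*cnt + 8 <= 2*val + 3 must hold; in canonical form it is (!(b > 11)) ==> 2*cnt <= 2*val - 5.
Then branch requires (!(b > 11)) ==> 2*b <= 2*val - 5; else branch requires (!(b > 11)) ==> 2*b + 2*cnt <= 2*val + 9.
Before the if: (3*b >= -8 ==> ((!(b > 11)) ==> 2*b <= 2*val - 5)) && ((!(3*b >= -8)) ==> ((!(b > 11)) ==> 2*b + 2*cnt <= 2*val + 9))
Before cnt := 2*cnt + 3: (3*b >= -8 ==> ((!(b > 11)) ==> 2*b <= 2*val - 5)) && ((!(3*b >= -8)) ==> ((!(b > 11)) ==> 2*b + 4*cnt <= 2*val + 3))
The weakest precondition is (3*b >= -8 ==> ((!(b > 11)) ==> 2*b <= 2*val - 5)) && ((!(3*b >= -8)) ==> ((!(b > 11)) ==> 2*b + 4*cnt <= 2*val + 3)).
Check whether (3*b >= -8 ==> ((!(b > 11)) ==> 2*b <= 3)) && ((!(3*b >= -8)) ==> ((!(b > 11)) ==> 2*b + 4*cnt <= 11)) && val == 2 implies it.
Countermodel: at the initial state b = 0, cnt = 3, val = 2, the precondition holds but the weakest precondition fails.
Answer: invalid


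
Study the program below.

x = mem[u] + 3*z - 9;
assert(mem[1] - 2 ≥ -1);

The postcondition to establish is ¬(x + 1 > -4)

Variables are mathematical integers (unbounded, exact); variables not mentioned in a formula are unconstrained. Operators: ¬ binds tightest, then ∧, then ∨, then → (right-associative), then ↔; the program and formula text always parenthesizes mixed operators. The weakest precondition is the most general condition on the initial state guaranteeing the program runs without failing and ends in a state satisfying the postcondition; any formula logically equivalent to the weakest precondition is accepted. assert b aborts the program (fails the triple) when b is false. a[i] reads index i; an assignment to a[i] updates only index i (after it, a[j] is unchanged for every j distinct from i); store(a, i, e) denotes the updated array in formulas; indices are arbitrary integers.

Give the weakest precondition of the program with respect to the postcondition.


Working backward. After the program, the postcondition ¬(x + 1 > -4) must hold; in canonical form it is ¬(x > -5).
Before assert mem[1] - 2 ≥ -1: mem[1] ≥ 1 ∧ (¬(x > -5))
Before x := mem[u] + 3*z - 9: mem[1] ≥ 1 ∧ (¬(mem[u] + 3*z > 4))
Answer: WP = mem[1] ≥ 1 ∧ (¬(mem[u] + 3*z > 4))
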